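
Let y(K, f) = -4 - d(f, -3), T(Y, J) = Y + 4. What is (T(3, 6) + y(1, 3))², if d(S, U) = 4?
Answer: 1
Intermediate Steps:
T(Y, J) = 4 + Y
y(K, f) = -8 (y(K, f) = -4 - 1*4 = -4 - 4 = -8)
(T(3, 6) + y(1, 3))² = ((4 + 3) - 8)² = (7 - 8)² = (-1)² = 1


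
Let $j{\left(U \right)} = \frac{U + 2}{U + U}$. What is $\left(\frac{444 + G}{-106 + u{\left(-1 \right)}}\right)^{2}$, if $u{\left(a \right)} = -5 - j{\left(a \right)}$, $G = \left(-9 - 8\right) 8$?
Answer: $\frac{379456}{48841} \approx 7.7692$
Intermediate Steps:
$j{\left(U \right)} = \frac{2 + U}{2 U}$
$G = -136$ ($G = \left(-17\right) 8 = -136$)
$u{\left(a \right)} = -5 - \frac{2 + a}{2 a}$
$\left(\frac{444 + G}{-106 + u{\left(-1 \right)}}\right)^{2} = \left(\frac{444 - 136}{-106 - \frac{9}{2}}\right)^{2} = \left(\frac{308}{-106 - \frac{9}{2}}\right)^{2} = \left(\frac{308}{- \frac{221}{2}}\right)^{2} = \left(308 \left(- \frac{2}{221}\right)\right)^{2} = \left(- \frac{616}{221}\right)^{2} = \frac{379456}{48841}$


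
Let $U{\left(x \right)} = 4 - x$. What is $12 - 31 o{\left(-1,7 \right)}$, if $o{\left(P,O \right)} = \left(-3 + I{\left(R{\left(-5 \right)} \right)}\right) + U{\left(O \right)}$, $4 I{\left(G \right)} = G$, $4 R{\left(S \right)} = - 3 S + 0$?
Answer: $\frac{2703}{16} \approx 168.94$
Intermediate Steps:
$R{\left(S \right)} = - \frac{3 S}{4}$ ($R{\left(S \right)} = \frac{- 3 S + 0}{4} = \frac{\left(-3\right) S}{4} = - \frac{3 S}{4}$)
$I{\left(G \right)} = \frac{G}{4}$
$o{\left(P,O \right)} = \frac{31}{16} - O$ ($o{\left(P,O \right)} = \left(-3 + \frac{\left(- \frac{3}{4}\right) \left(-5\right)}{4}\right) - \left(-4 + O\right) = \left(-3 + \frac{1}{4} \cdot \frac{15}{4}\right) - \left(-4 + O\right) = \left(-3 + \frac{15}{16}\right) - \left(-4 + O\right) = - \frac{33}{16} - \left(-4 + O\right) = \frac{31}{16} - O$)
$12 - 31 o{\left(-1,7 \right)} = 12 - 31 \left(\frac{31}{16} - 7\right) = 12 - - \frac{2511}{16} = 12 + \frac{2511}{16} = \frac{2703}{16}$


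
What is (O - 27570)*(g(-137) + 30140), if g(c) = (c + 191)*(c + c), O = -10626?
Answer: -586079424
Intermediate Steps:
g(c) = 2*c*(191 + c) (g(c) = (191 + c)*(2*c) = 2*c*(191 + c))
(O - 27570)*(g(-137) + 30140) = (-10626 - 27570)*(2*(-137)*(191 - 137) + 30140) = -38196*(2*(-137)*54 + 30140) = -38196*(-14796 + 30140) = -38196*15344 = -586079424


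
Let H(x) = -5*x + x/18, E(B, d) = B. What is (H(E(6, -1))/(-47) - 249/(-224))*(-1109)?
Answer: -61044905/31584 ≈ -1932.8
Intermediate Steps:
H(x) = -89*x/18 (H(x) = -5*x + x*(1/18) = -5*x + x/18 = -89*x/18)
(H(E(6, -1))/(-47) - 249/(-224))*(-1109) = (-89/18*6/(-47) - 249/(-224))*(-1109) = (-89/3*(-1/47) - 249*(-1/224))*(-1109) = (89/141 + 249/224)*(-1109) = (55045/31584)*(-1109) = -61044905/31584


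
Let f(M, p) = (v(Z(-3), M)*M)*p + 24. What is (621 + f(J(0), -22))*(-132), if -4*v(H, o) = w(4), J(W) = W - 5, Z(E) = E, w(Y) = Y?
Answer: -70620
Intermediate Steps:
J(W) = -5 + W
v(H, o) = -1 (v(H, o) = -1/4*4 = -1)
f(M, p) = 24 - M*p (f(M, p) = (-M)*p + 24 = -M*p + 24 = 24 - M*p)
(621 + f(J(0), -22))*(-132) = (621 + (24 - 1*(-5 + 0)*(-22)))*(-132) = (621 + (24 - 1*(-5)*(-22)))*(-132) = (621 + (24 - 110))*(-132) = (621 - 86)*(-132) = 535*(-132) = -70620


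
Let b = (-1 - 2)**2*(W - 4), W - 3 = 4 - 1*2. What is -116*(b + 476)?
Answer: -56260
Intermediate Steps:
W = 5 (W = 3 + (4 - 1*2) = 3 + (4 - 2) = 3 + 2 = 5)
b = 9 (b = (-1 - 2)**2*(5 - 4) = (-3)**2*1 = 9*1 = 9)
-116*(b + 476) = -116*(9 + 476) = -116*485 = -56260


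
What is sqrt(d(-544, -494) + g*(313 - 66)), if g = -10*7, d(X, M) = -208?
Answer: I*sqrt(17498) ≈ 132.28*I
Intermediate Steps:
g = -70
sqrt(d(-544, -494) + g*(313 - 66)) = sqrt(-208 - 70*(313 - 66)) = sqrt(-208 - 70*247) = sqrt(-208 - 17290) = sqrt(-17498) = I*sqrt(17498)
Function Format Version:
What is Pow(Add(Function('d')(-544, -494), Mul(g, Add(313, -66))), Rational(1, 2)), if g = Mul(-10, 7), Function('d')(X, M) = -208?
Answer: Mul(I, Pow(17498, Rational(1, 2))) ≈ Mul(132.28, I)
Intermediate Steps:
g = -70
Pow(Add(Function('d')(-544, -494), Mul(g, Add(313, -66))), Rational(1, 2)) = Pow(Add(-208, Mul(-70, Add(313, -66))), Rational(1, 2)) = Pow(Add(-208, Mul(-70, 247)), Rational(1, 2)) = Pow(Add(-208, -17290), Rational(1, 2)) = Pow(-17498, Rational(1, 2)) = Mul(I, Pow(17498, Rational(1, 2)))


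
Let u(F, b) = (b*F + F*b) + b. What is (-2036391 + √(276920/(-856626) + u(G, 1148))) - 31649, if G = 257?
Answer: -2068040 + 10*√1084604474891742/428313 ≈ -2.0673e+6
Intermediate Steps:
u(F, b) = b + 2*F*b (u(F, b) = (F*b + F*b) + b = 2*F*b + b = b + 2*F*b)
(-2036391 + √(276920/(-856626) + u(G, 1148))) - 31649 = (-2036391 + √(276920/(-856626) + 1148*(1 + 2*257))) - 31649 = (-2036391 + √(276920*(-1/856626) + 1148*(1 + 514))) - 31649 = (-2036391 + √(-138460/428313 + 1148*515)) - 31649 = (-2036391 + √(-138460/428313 + 591220)) - 31649 = (-2036391 + √(253227073400/428313)) - 31649 = (-2036391 + 10*√1084604474891742/428313) - 31649 = -2068040 + 10*√1084604474891742/428313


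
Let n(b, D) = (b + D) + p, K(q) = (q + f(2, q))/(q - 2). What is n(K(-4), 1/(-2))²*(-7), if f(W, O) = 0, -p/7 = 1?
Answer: -11767/36 ≈ -326.86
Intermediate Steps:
p = -7 (p = -7*1 = -7)
K(q) = q/(-2 + q) (K(q) = (q + 0)/(q - 2) = q/(-2 + q))
n(b, D) = -7 + D + b (n(b, D) = (b + D) - 7 = (D + b) - 7 = -7 + D + b)
n(K(-4), 1/(-2))²*(-7) = (-7 + 1/(-2) - 4/(-2 - 4))²*(-7) = (-7 - ½ - 4/(-6))²*(-7) = (-7 - ½ - 4*(-⅙))²*(-7) = (-7 - ½ + ⅔)²*(-7) = (-41/6)²*(-7) = (1681/36)*(-7) = -11767/36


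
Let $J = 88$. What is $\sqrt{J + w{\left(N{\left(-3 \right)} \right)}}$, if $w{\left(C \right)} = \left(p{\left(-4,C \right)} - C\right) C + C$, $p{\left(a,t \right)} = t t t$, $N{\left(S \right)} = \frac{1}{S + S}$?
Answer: $\frac{\sqrt{113797}}{36} \approx 9.3705$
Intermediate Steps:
$N{\left(S \right)} = \frac{1}{2 S}$
$p{\left(a,t \right)} = t^{3}$ ($p{\left(a,t \right)} = t^{2} t = t^{3}$)
$w{\left(C \right)} = C + C \left(C^{3} - C\right)$ ($w{\left(C \right)} = \left(C^{3} - C\right) C + C = C \left(C^{3} - C\right) + C = C + C \left(C^{3} - C\right)$)
$\sqrt{J + w{\left(N{\left(-3 \right)} \right)}} = \sqrt{88 + \frac{1}{2 \left(-3\right)} \left(1 + \left(\frac{1}{2 \left(-3\right)}\right)^{3} - \frac{1}{2 \left(-3\right)}\right)} = \sqrt{88 + \frac{1}{2} \left(- \frac{1}{3}\right) \left(1 + \left(\frac{1}{2} \left(- \frac{1}{3}\right)\right)^{3} - \frac{1}{2} \left(- \frac{1}{3}\right)\right)} = \sqrt{88 - \frac{1 + \left(- \frac{1}{6}\right)^{3} - - \frac{1}{6}}{6}} = \sqrt{88 - \frac{1 - \frac{1}{216} + \frac{1}{6}}{6}} = \sqrt{88 - \frac{251}{1296}} = \sqrt{\frac{113797}{1296}} = \frac{\sqrt{113797}}{36}$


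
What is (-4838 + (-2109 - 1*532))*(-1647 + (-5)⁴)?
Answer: 7643538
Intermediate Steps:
(-4838 + (-2109 - 1*532))*(-1647 + (-5)⁴) = (-4838 + (-2109 - 532))*(-1647 + 625) = (-4838 - 2641)*(-1022) = -7479*(-1022) = 7643538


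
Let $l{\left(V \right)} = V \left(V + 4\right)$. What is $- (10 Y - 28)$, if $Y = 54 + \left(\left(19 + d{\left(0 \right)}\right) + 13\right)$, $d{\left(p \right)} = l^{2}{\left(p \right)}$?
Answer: $-832$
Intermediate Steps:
$l{\left(V \right)} = V \left(4 + V\right)$
$d{\left(p \right)} = p^{2} \left(4 + p\right)^{2}$ ($d{\left(p \right)} = \left(p \left(4 + p\right)\right)^{2} = p^{2} \left(4 + p\right)^{2}$)
$Y = 86$ ($Y = 54 + \left(\left(19 + 0^{2} \left(4 + 0\right)^{2}\right) + 13\right) = 54 + \left(\left(19 + 0 \cdot 4^{2}\right) + 13\right) = 54 + \left(\left(19 + 0 \cdot 16\right) + 13\right) = 54 + \left(\left(19 + 0\right) + 13\right) = 54 + \left(19 + 13\right) = 54 + 32 = 86$)
$- (10 Y - 28) = - (10 \cdot 86 - 28) = - (860 - 28) = \left(-1\right) 832 = -832$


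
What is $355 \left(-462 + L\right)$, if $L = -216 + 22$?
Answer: $-232880$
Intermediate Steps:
$L = -194$
$355 \left(-462 + L\right) = 355 \left(-462 - 194\right) = 355 \left(-656\right) = -232880$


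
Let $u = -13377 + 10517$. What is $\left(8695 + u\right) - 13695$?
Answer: $-7860$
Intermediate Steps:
$u = -2860$
$\left(8695 + u\right) - 13695 = \left(8695 - 2860\right) - 13695 = 5835 - 13695 = -7860$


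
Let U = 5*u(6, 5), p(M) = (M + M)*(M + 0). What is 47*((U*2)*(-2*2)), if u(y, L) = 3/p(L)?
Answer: -564/5 ≈ -112.80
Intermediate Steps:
p(M) = 2*M² (p(M) = (2*M)*M = 2*M²)
u(y, L) = 3/(2*L²) (u(y, L) = 3/((2*L²)) = 3*(1/(2*L²)) = 3/(2*L²))
U = 3/10 (U = 5*((3/2)/5²) = 5*((3/2)*(1/25)) = 5*(3/50) = 3/10 ≈ 0.30000)
47*((U*2)*(-2*2)) = 47*(((3/10)*2)*(-2*2)) = 47*((⅗)*(-4)) = 47*(-12/5) = -564/5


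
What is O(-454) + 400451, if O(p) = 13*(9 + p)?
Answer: 394666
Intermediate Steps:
O(p) = 117 + 13*p
O(-454) + 400451 = (117 + 13*(-454)) + 400451 = (117 - 5902) + 400451 = -5785 + 400451 = 394666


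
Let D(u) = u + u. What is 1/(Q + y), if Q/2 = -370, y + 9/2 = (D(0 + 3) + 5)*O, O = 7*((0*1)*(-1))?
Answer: -2/1489 ≈ -0.0013432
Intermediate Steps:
D(u) = 2*u
O = 0 (O = 7*(0*(-1)) = 7*0 = 0)
y = -9/2 (y = -9/2 + (2*(0 + 3) + 5)*0 = -9/2 + (2*3 + 5)*0 = -9/2 + (6 + 5)*0 = -9/2 + 11*0 = -9/2 + 0 = -9/2 ≈ -4.5000)
Q = -740 (Q = 2*(-370) = -740)
1/(Q + y) = 1/(-740 - 9/2) = 1/(-1489/2) = -2/1489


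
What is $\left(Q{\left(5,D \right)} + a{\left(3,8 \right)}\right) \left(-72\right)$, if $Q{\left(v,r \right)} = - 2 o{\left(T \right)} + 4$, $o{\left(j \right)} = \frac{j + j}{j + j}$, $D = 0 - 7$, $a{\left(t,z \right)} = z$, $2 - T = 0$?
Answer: $-720$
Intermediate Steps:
$T = 2$ ($T = 2 - 0 = 2 + 0 = 2$)
$D = -7$ ($D = 0 - 7 = -7$)
$o{\left(j \right)} = 1$ ($o{\left(j \right)} = \frac{2 j}{2 j} = 2 j \frac{1}{2 j} = 1$)
$Q{\left(v,r \right)} = 2$ ($Q{\left(v,r \right)} = \left(-2\right) 1 + 4 = -2 + 4 = 2$)
$\left(Q{\left(5,D \right)} + a{\left(3,8 \right)}\right) \left(-72\right) = \left(2 + 8\right) \left(-72\right) = 10 \left(-72\right) = -720$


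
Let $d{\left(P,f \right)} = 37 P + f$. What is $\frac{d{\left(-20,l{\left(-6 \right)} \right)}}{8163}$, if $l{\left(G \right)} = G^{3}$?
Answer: $- \frac{956}{8163} \approx -0.11711$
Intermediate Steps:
$d{\left(P,f \right)} = f + 37 P$
$\frac{d{\left(-20,l{\left(-6 \right)} \right)}}{8163} = \frac{\left(-6\right)^{3} + 37 \left(-20\right)}{8163} = \left(-216 - 740\right) \frac{1}{8163} = \left(-956\right) \frac{1}{8163} = - \frac{956}{8163}$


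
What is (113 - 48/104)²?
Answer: 2140369/169 ≈ 12665.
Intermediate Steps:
(113 - 48/104)² = (113 - 48*1/104)² = (113 - 6/13)² = (1463/13)² = 2140369/169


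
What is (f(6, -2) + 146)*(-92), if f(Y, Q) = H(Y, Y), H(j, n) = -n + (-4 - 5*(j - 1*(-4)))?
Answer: -7912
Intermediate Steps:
H(j, n) = -24 - n - 5*j (H(j, n) = -n + (-4 - 5*(j + 4)) = -n + (-4 - 5*(4 + j)) = -n + (-4 + (-20 - 5*j)) = -n + (-24 - 5*j) = -24 - n - 5*j)
f(Y, Q) = -24 - 6*Y (f(Y, Q) = -24 - Y - 5*Y = -24 - 6*Y)
(f(6, -2) + 146)*(-92) = ((-24 - 6*6) + 146)*(-92) = ((-24 - 36) + 146)*(-92) = (-60 + 146)*(-92) = 86*(-92) = -7912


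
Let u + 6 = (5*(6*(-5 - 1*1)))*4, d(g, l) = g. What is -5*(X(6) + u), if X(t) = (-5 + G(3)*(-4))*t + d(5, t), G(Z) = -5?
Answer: 3155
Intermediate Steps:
u = -726 (u = -6 + (5*(6*(-5 - 1*1)))*4 = -6 + (5*(6*(-5 - 1)))*4 = -6 + (5*(6*(-6)))*4 = -6 + (5*(-36))*4 = -6 - 180*4 = -6 - 720 = -726)
X(t) = 5 + 15*t (X(t) = (-5 - 5*(-4))*t + 5 = (-5 + 20)*t + 5 = 15*t + 5 = 5 + 15*t)
-5*(X(6) + u) = -5*((5 + 15*6) - 726) = -5*((5 + 90) - 726) = -5*(95 - 726) = -5*(-631) = 3155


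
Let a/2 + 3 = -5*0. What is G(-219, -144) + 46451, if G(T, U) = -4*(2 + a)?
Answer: 46467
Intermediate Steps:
a = -6 (a = -6 + 2*(-5*0) = -6 + 2*0 = -6 + 0 = -6)
G(T, U) = 16 (G(T, U) = -4*(2 - 6) = -4*(-4) = 16)
G(-219, -144) + 46451 = 16 + 46451 = 46467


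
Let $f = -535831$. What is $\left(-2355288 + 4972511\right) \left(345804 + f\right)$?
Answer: $-497343035021$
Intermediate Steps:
$\left(-2355288 + 4972511\right) \left(345804 + f\right) = \left(-2355288 + 4972511\right) \left(345804 - 535831\right) = 2617223 \left(-190027\right) = -497343035021$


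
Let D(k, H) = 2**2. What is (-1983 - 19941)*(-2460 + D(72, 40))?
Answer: 53845344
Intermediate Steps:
D(k, H) = 4
(-1983 - 19941)*(-2460 + D(72, 40)) = (-1983 - 19941)*(-2460 + 4) = -21924*(-2456) = 53845344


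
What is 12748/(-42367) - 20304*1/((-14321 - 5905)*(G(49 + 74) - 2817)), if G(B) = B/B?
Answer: -15144596057/50272343264 ≈ -0.30125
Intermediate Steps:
G(B) = 1
12748/(-42367) - 20304*1/((-14321 - 5905)*(G(49 + 74) - 2817)) = 12748/(-42367) - 20304*1/((1 - 2817)*(-14321 - 5905)) = 12748*(-1/42367) - 20304/((-2816*(-20226))) = -12748/42367 - 20304/56956416 = -12748/42367 - 20304*1/56956416 = -12748/42367 - 423/1186592 = -15144596057/50272343264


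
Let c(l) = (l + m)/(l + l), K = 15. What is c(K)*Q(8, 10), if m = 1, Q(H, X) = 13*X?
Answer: 208/3 ≈ 69.333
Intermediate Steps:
c(l) = (1 + l)/(2*l) (c(l) = (l + 1)/(l + l) = (1 + l)/((2*l)) = (1 + l)*(1/(2*l)) = (1 + l)/(2*l))
c(K)*Q(8, 10) = ((½)*(1 + 15)/15)*(13*10) = ((½)*(1/15)*16)*130 = (8/15)*130 = 208/3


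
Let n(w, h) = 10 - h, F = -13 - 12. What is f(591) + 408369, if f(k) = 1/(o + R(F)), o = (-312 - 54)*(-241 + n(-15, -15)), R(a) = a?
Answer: 32273810440/79031 ≈ 4.0837e+5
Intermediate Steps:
F = -25
o = 79056 (o = (-312 - 54)*(-241 + (10 - 1*(-15))) = -366*(-241 + (10 + 15)) = -366*(-241 + 25) = -366*(-216) = 79056)
f(k) = 1/79031 (f(k) = 1/(79056 - 25) = 1/79031)
f(591) + 408369 = 1/79031 + 408369 = 32273810440/79031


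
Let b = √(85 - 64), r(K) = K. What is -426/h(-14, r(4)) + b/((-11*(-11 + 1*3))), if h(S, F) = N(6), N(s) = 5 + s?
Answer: -426/11 + √21/88 ≈ -38.675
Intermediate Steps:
h(S, F) = 11 (h(S, F) = 5 + 6 = 11)
b = √21 ≈ 4.5826
-426/h(-14, r(4)) + b/((-11*(-11 + 1*3))) = -426/11 + √21/((-11*(-11 + 1*3))) = -426*1/11 + √21/((-11*(-11 + 3))) = -426/11 + √21/((-11*(-8))) = -426/11 + √21/88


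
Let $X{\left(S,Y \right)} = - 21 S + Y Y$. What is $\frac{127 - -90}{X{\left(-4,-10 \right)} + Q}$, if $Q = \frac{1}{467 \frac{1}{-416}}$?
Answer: $\frac{14477}{12216} \approx 1.1851$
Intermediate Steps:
$Q = - \frac{416}{467}$ ($Q = \frac{1}{467 \left(- \frac{1}{416}\right)} = \frac{1}{- \frac{467}{416}} = - \frac{416}{467} \approx -0.89079$)
$X{\left(S,Y \right)} = Y^{2} - 21 S$ ($X{\left(S,Y \right)} = - 21 S + Y^{2} = Y^{2} - 21 S$)
$\frac{127 - -90}{X{\left(-4,-10 \right)} + Q} = \frac{127 - -90}{\left(\left(-10\right)^{2} - -84\right) - \frac{416}{467}} = \frac{127 + \left(-106 + 196\right)}{\left(100 + 84\right) - \frac{416}{467}} = \frac{127 + 90}{184 - \frac{416}{467}} = \frac{217}{\frac{85512}{467}} = 217 \cdot \frac{467}{85512} = \frac{14477}{12216}$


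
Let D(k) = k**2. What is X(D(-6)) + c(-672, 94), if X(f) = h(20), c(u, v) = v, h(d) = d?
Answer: 114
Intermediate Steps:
X(f) = 20
X(D(-6)) + c(-672, 94) = 20 + 94 = 114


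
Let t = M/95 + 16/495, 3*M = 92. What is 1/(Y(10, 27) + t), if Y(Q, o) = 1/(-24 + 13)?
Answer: 1881/497 ≈ 3.7847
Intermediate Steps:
M = 92/3 (M = (⅓)*92 = 92/3 ≈ 30.667)
Y(Q, o) = -1/11 (Y(Q, o) = 1/(-11) = -1/11)
t = 668/1881 (t = (92/3)/95 + 16/495 = (92/3)*(1/95) + 16*(1/495) = 92/285 + 16/495 = 668/1881 ≈ 0.35513)
1/(Y(10, 27) + t) = 1/(-1/11 + 668/1881) = 1/(497/1881) = 1881/497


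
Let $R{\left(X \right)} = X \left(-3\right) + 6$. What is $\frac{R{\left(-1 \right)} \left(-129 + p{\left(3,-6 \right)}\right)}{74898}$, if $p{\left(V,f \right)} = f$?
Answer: $- \frac{45}{2774} \approx -0.016222$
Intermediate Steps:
$R{\left(X \right)} = 6 - 3 X$ ($R{\left(X \right)} = - 3 X + 6 = 6 - 3 X$)
$\frac{R{\left(-1 \right)} \left(-129 + p{\left(3,-6 \right)}\right)}{74898} = \frac{\left(6 - -3\right) \left(-129 - 6\right)}{74898} = \left(6 + 3\right) \left(-135\right) \frac{1}{74898} = 9 \left(-135\right) \frac{1}{74898} = \left(-1215\right) \frac{1}{74898} = - \frac{45}{2774}$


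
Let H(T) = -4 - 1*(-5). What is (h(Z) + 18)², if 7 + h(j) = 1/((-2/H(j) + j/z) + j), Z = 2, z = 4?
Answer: 169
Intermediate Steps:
H(T) = 1 (H(T) = -4 + 5 = 1)
h(j) = -7 + 1/(-2 + 5*j/4) (h(j) = -7 + 1/((-2/1 + j/4) + j) = -7 + 1/((-2*1 + j*(¼)) + j) = -7 + 1/((-2 + j/4) + j) = -7 + 1/(-2 + 5*j/4))
(h(Z) + 18)² = (5*(12 - 7*2)/(-8 + 5*2) + 18)² = (5*(12 - 14)/(-8 + 10) + 18)² = (5*(-2)/2 + 18)² = (5*(½)*(-2) + 18)² = (-5 + 18)² = 13² = 169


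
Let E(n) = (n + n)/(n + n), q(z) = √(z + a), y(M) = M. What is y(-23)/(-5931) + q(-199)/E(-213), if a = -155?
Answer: 23/5931 + I*√354 ≈ 0.0038779 + 18.815*I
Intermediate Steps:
q(z) = √(-155 + z) (q(z) = √(z - 155) = √(-155 + z))
E(n) = 1 (E(n) = (2*n)/((2*n)) = (2*n)*(1/(2*n)) = 1)
y(-23)/(-5931) + q(-199)/E(-213) = -23/(-5931) + √(-155 - 199)/1 = -23*(-1/5931) + √(-354)*1 = 23/5931 + (I*√354)*1 = 23/5931 + I*√354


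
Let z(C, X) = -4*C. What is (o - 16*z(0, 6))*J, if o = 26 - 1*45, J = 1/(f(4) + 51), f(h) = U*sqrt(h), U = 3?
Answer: -1/3 ≈ -0.33333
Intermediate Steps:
f(h) = 3*sqrt(h)
J = 1/57 (J = 1/(3*sqrt(4) + 51) = 1/(3*2 + 51) = 1/(6 + 51) = 1/57 ≈ 0.017544)
o = -19 (o = 26 - 45 = -19)
(o - 16*z(0, 6))*J = (-19 - (-64)*0)*(1/57) = (-19 - 16*0)*(1/57) = (-19 + 0)*(1/57) = -19*1/57 = -1/3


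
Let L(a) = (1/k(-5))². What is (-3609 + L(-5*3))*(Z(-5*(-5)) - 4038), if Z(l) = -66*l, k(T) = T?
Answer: 513194112/25 ≈ 2.0528e+7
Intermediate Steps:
L(a) = 1/25 (L(a) = (1/(-5))² = (-⅕)² = 1/25)
(-3609 + L(-5*3))*(Z(-5*(-5)) - 4038) = (-3609 + 1/25)*(-(-330)*(-5) - 4038) = -90224*(-66*25 - 4038)/25 = -90224*(-1650 - 4038)/25 = -90224/25*(-5688) = 513194112/25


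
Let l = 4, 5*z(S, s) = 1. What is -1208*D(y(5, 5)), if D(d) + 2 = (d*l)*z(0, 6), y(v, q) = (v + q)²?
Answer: -94224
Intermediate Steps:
z(S, s) = ⅕ (z(S, s) = (⅕)*1 = ⅕)
y(v, q) = (q + v)²
D(d) = -2 + 4*d/5 (D(d) = -2 + (d*4)*(⅕) = -2 + (4*d)*(⅕) = -2 + 4*d/5)
-1208*D(y(5, 5)) = -1208*(-2 + 4*(5 + 5)²/5) = -1208*(-2 + (⅘)*10²) = -1208*(-2 + (⅘)*100) = -1208*(-2 + 80) = -1208*78 = -94224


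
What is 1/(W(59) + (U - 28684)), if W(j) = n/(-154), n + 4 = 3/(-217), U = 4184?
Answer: -33418/818740129 ≈ -4.0816e-5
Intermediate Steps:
n = -871/217 (n = -4 + 3/(-217) = -4 + 3*(-1/217) = -4 - 3/217 = -871/217 ≈ -4.0138)
W(j) = 871/33418 (W(j) = -871/217/(-154) = -871/217*(-1/154) = 871/33418)
1/(W(59) + (U - 28684)) = 1/(871/33418 + (4184 - 28684)) = 1/(871/33418 - 24500) = 1/(-818740129/33418) = -33418/818740129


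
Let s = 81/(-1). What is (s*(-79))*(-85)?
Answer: -543915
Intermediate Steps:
s = -81 (s = 81*(-1) = -81)
(s*(-79))*(-85) = -81*(-79)*(-85) = 6399*(-85) = -543915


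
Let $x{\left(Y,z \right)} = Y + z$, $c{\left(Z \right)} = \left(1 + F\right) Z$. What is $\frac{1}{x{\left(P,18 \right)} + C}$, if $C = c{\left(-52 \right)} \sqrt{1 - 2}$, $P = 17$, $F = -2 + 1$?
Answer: $\frac{1}{35} \approx 0.028571$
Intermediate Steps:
$F = -1$
$c{\left(Z \right)} = 0$ ($c{\left(Z \right)} = \left(1 - 1\right) Z = 0 Z = 0$)
$C = 0$ ($C = 0 \sqrt{1 - 2} = 0 \sqrt{-1} = 0 i = 0$)
$\frac{1}{x{\left(P,18 \right)} + C} = \frac{1}{\left(17 + 18\right) + 0} = \frac{1}{35 + 0} = \frac{1}{35}$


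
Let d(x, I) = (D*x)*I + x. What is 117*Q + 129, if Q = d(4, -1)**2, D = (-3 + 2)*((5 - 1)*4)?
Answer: 541137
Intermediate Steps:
D = -16 (D = -4*4 = -1*16 = -16)
d(x, I) = x - 16*I*x (d(x, I) = (-16*x)*I + x = -16*I*x + x = x - 16*I*x)
Q = 4624 (Q = (4*(1 - 16*(-1)))**2 = (4*(1 + 16))**2 = (4*17)**2 = 68**2 = 4624)
117*Q + 129 = 117*4624 + 129 = 541008 + 129 = 541137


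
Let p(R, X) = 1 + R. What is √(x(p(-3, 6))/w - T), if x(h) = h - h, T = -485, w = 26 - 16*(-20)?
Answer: √485 ≈ 22.023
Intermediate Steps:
w = 346 (w = 26 + 320 = 346)
x(h) = 0
√(x(p(-3, 6))/w - T) = √(0/346 - 1*(-485)) = √(0*(1/346) + 485) = √(0 + 485) = √485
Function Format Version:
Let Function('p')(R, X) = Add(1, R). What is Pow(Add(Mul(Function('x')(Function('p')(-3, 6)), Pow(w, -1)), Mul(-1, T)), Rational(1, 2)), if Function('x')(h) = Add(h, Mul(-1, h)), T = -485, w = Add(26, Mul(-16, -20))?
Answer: Pow(485, Rational(1, 2)) ≈ 22.023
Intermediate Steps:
w = 346 (w = Add(26, 320) = 346)
Function('x')(h) = 0
Pow(Add(Mul(Function('x')(Function('p')(-3, 6)), Pow(w, -1)), Mul(-1, T)), Rational(1, 2)) = Pow(Add(Mul(0, Pow(346, -1)), Mul(-1, -485)), Rational(1, 2)) = Pow(Add(Mul(0, Rational(1, 346)), 485), Rational(1, 2)) = Pow(Add(0, 485), Rational(1, 2)) = Pow(485, Rational(1, 2))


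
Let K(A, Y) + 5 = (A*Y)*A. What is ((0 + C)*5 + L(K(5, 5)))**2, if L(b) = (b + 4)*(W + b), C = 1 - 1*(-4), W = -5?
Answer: 204061225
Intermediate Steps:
K(A, Y) = -5 + Y*A**2 (K(A, Y) = -5 + (A*Y)*A = -5 + Y*A**2)
C = 5 (C = 1 + 4 = 5)
L(b) = (-5 + b)*(4 + b) (L(b) = (b + 4)*(-5 + b) = (4 + b)*(-5 + b) = (-5 + b)*(4 + b))
((0 + C)*5 + L(K(5, 5)))**2 = ((0 + 5)*5 + (-20 + (-5 + 5*5**2)**2 - (-5 + 5*5**2)))**2 = (5*5 + (-20 + (-5 + 5*25)**2 - (-5 + 5*25)))**2 = (25 + (-20 + (-5 + 125)**2 - (-5 + 125)))**2 = (25 + (-20 + 120**2 - 1*120))**2 = (25 + (-20 + 14400 - 120))**2 = (25 + 14260)**2 = 14285**2 = 204061225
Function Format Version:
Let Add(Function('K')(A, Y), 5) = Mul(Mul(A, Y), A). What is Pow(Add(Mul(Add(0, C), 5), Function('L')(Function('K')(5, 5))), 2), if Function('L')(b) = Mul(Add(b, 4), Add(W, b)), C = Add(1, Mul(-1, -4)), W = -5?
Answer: 204061225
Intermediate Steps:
Function('K')(A, Y) = Add(-5, Mul(Y, Pow(A, 2))) (Function('K')(A, Y) = Add(-5, Mul(Mul(A, Y), A)) = Add(-5, Mul(Y, Pow(A, 2))))
C = 5 (C = Add(1, 4) = 5)
Function('L')(b) = Mul(Add(-5, b), Add(4, b)) (Function('L')(b) = Mul(Add(b, 4), Add(-5, b)) = Mul(Add(4, b), Add(-5, b)) = Mul(Add(-5, b), Add(4, b)))
Pow(Add(Mul(Add(0, C), 5), Function('L')(Function('K')(5, 5))), 2) = Pow(Add(Mul(Add(0, 5), 5), Add(-20, Pow(Add(-5, Mul(5, Pow(5, 2))), 2), Mul(-1, Add(-5, Mul(5, Pow(5, 2)))))), 2) = Pow(Add(Mul(5, 5), Add(-20, Pow(Add(-5, Mul(5, 25)), 2), Mul(-1, Add(-5, Mul(5, 25))))), 2) = Pow(Add(25, Add(-20, Pow(Add(-5, 125), 2), Mul(-1, Add(-5, 125)))), 2) = Pow(Add(25, Add(-20, Pow(120, 2), Mul(-1, 120))), 2) = Pow(Add(25, Add(-20, 14400, -120)), 2) = Pow(Add(25, 14260), 2) = Pow(14285, 2) = 204061225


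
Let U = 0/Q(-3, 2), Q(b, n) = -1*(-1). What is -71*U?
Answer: 0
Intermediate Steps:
Q(b, n) = 1
U = 0 (U = 0/1 = 0*1 = 0)
-71*U = -71*0 = 0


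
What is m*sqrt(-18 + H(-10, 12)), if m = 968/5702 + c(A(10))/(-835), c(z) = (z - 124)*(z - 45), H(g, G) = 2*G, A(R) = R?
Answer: -2194270*sqrt(6)/476117 ≈ -11.289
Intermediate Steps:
c(z) = (-124 + z)*(-45 + z)
m = -2194270/476117 (m = 968/5702 + (5580 + 10**2 - 169*10)/(-835) = 968*(1/5702) + (5580 + 100 - 1690)*(-1/835) = 484/2851 + 3990*(-1/835) = 484/2851 - 798/167 = -2194270/476117 ≈ -4.6087)
m*sqrt(-18 + H(-10, 12)) = -2194270*sqrt(-18 + 2*12)/476117 = -2194270*sqrt(-18 + 24)/476117 = -2194270*sqrt(6)/476117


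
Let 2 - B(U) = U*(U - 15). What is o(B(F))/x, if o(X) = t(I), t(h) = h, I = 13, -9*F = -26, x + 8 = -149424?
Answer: -13/149432 ≈ -8.6996e-5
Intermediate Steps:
x = -149432 (x = -8 - 149424 = -149432)
F = 26/9 (F = -1/9*(-26) = 26/9 ≈ 2.8889)
B(U) = 2 - U*(-15 + U) (B(U) = 2 - U*(U - 15) = 2 - U*(-15 + U))
o(X) = 13
o(B(F))/x = 13/(-149432) = 13*(-1/149432) = -13/149432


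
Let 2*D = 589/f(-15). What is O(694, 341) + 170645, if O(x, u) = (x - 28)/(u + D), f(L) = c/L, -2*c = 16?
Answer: 2438698351/14291 ≈ 1.7065e+5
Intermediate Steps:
c = -8 (c = -½*16 = -8)
f(L) = -8/L
D = 8835/16 (D = (589/((-8/(-15))))/2 = (589/((-8*(-1/15))))/2 = (589/(8/15))/2 = (589*(15/8))/2 = (½)*(8835/8) = 8835/16 ≈ 552.19)
O(x, u) = (-28 + x)/(8835/16 + u) (O(x, u) = (x - 28)/(u + 8835/16) = (-28 + x)/(8835/16 + u))
O(694, 341) + 170645 = 16*(-28 + 694)/(8835 + 16*341) + 170645 = 16*666/(8835 + 5456) + 170645 = 16*666/14291 + 170645 = 16*(1/14291)*666 + 170645 = 10656/14291 + 170645 = 2438698351/14291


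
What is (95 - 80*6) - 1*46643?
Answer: -47028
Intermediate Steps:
(95 - 80*6) - 1*46643 = (95 - 480) - 46643 = -385 - 46643 = -47028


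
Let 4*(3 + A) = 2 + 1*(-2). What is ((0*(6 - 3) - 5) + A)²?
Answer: 64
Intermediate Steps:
A = -3 (A = -3 + (2 + 1*(-2))/4 = -3 + (2 - 2)/4 = -3 + (¼)*0 = -3 + 0 = -3)
((0*(6 - 3) - 5) + A)² = ((0*(6 - 3) - 5) - 3)² = ((0*3 - 5) - 3)² = ((0 - 5) - 3)² = (-5 - 3)² = (-8)² = 64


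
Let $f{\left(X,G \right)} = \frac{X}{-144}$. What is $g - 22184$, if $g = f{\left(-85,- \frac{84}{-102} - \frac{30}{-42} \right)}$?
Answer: $- \frac{3194411}{144} \approx -22183.0$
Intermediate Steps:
$f{\left(X,G \right)} = - \frac{X}{144}$ ($f{\left(X,G \right)} = X \left(- \frac{1}{144}\right) = - \frac{X}{144}$)
$g = \frac{85}{144}$ ($g = \left(- \frac{1}{144}\right) \left(-85\right) = \frac{85}{144} \approx 0.59028$)
$g - 22184 = \frac{85}{144} - 22184 = - \frac{3194411}{144}$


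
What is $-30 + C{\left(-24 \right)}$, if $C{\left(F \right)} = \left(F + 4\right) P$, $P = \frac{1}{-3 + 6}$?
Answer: $- \frac{110}{3} \approx -36.667$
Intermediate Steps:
$P = \frac{1}{3} \approx 0.33333$
$C{\left(F \right)} = \frac{4}{3} + \frac{F}{3}$ ($C{\left(F \right)} = \left(F + 4\right) \frac{1}{3} = \left(4 + F\right) \frac{1}{3} = \frac{4}{3} + \frac{F}{3}$)
$-30 + C{\left(-24 \right)} = -30 + \left(\frac{4}{3} + \frac{1}{3} \left(-24\right)\right) = -30 + \left(\frac{4}{3} - 8\right) = -30 - \frac{20}{3} = - \frac{110}{3}$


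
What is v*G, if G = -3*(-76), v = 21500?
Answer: 4902000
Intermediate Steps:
G = 228
v*G = 21500*228 = 4902000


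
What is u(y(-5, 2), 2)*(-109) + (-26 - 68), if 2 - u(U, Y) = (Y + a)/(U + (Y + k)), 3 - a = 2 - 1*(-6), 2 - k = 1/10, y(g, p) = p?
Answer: -21678/59 ≈ -367.42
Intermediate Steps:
k = 19/10 (k = 2 - 1/10 = 2 - 1*⅒ = 2 - ⅒ = 19/10 ≈ 1.9000)
a = -5 (a = 3 - (2 - 1*(-6)) = 3 - (2 + 6) = 3 - 1*8 = 3 - 8 = -5)
u(U, Y) = 2 - (-5 + Y)/(19/10 + U + Y) (u(U, Y) = 2 - (Y - 5)/(U + (Y + 19/10)) = 2 - (-5 + Y)/(U + (19/10 + Y)) = 2 - (-5 + Y)/(19/10 + U + Y))
u(y(-5, 2), 2)*(-109) + (-26 - 68) = (2*(44 + 5*2 + 10*2)/(19 + 10*2 + 10*2))*(-109) + (-26 - 68) = (2*(44 + 10 + 20)/(19 + 20 + 20))*(-109) - 94 = (2*74/59)*(-109) - 94 = (2*(1/59)*74)*(-109) - 94 = (148/59)*(-109) - 94 = -16132/59 - 94 = -21678/59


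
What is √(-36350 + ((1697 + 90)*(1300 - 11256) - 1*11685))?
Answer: I*√17839407 ≈ 4223.7*I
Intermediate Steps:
√(-36350 + ((1697 + 90)*(1300 - 11256) - 1*11685)) = √(-36350 + (1787*(-9956) - 11685)) = √(-36350 + (-17791372 - 11685)) = √(-36350 - 17803057) = √(-17839407) = I*√17839407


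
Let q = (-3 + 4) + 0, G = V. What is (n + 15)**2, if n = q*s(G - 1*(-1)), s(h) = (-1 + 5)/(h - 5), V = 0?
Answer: 196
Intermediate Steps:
G = 0
s(h) = 4/(-5 + h)
q = 1 (q = 1 + 0 = 1)
n = -1 (n = 1*(4/(-5 + (0 - 1*(-1)))) = 1*(4/(-5 + (0 + 1))) = 1*(4/(-5 + 1)) = 1*(4/(-4)) = 1*(4*(-1/4)) = 1*(-1) = -1)
(n + 15)**2 = (-1 + 15)**2 = 14**2 = 196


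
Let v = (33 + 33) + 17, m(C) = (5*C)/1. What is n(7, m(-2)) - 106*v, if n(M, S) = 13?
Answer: -8785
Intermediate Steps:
m(C) = 5*C (m(C) = (5*C)*1 = 5*C)
v = 83 (v = 66 + 17 = 83)
n(7, m(-2)) - 106*v = 13 - 106*83 = 13 - 8798 = -8785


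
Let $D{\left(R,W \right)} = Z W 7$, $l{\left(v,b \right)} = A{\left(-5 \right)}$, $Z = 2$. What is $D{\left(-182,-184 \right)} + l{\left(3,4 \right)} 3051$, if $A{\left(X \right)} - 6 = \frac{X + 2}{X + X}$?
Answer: $\frac{166453}{10} \approx 16645.0$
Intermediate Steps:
$A{\left(X \right)} = 6 + \frac{2 + X}{2 X}$ ($A{\left(X \right)} = 6 + \frac{X + 2}{X + X} = 6 + \frac{2 + X}{2 X}$)
$l{\left(v,b \right)} = \frac{63}{10}$ ($l{\left(v,b \right)} = \frac{13}{2} + \frac{1}{-5} = \frac{13}{2} - \frac{1}{5} = \frac{63}{10}$)
$D{\left(R,W \right)} = 14 W$ ($D{\left(R,W \right)} = 2 W 7 = 14 W$)
$D{\left(-182,-184 \right)} + l{\left(3,4 \right)} 3051 = 14 \left(-184\right) + \frac{63}{10} \cdot 3051 = -2576 + \frac{192213}{10} = \frac{166453}{10}$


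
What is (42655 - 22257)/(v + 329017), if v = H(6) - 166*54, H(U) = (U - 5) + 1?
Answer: 20398/320055 ≈ 0.063733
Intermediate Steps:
H(U) = -4 + U (H(U) = (-5 + U) + 1 = -4 + U)
v = -8962 (v = (-4 + 6) - 166*54 = 2 - 8964 = -8962)
(42655 - 22257)/(v + 329017) = (42655 - 22257)/(-8962 + 329017) = 20398/320055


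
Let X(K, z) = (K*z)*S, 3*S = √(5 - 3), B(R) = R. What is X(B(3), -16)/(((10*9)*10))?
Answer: -4*√2/225 ≈ -0.025142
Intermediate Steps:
S = √2/3 (S = √(5 - 3)/3 = √2/3 ≈ 0.47140)
X(K, z) = K*z*√2/3 (X(K, z) = (K*z)*(√2/3) = K*z*√2/3)
X(B(3), -16)/(((10*9)*10)) = ((⅓)*3*(-16)*√2)/(((10*9)*10)) = (-16*√2)/((90*10)) = -16*√2/900 = -16*√2*(1/900) = -4*√2/225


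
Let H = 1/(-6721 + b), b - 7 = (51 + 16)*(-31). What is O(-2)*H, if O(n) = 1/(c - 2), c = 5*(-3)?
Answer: 1/149447 ≈ 6.6913e-6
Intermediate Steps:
c = -15
b = -2070 (b = 7 + (51 + 16)*(-31) = 7 + 67*(-31) = 7 - 2077 = -2070)
H = -1/8791 (H = 1/(-6721 - 2070) = 1/(-8791) = -1/8791 ≈ -0.00011375)
O(n) = -1/17 (O(n) = 1/(-15 - 2) = 1/(-17) = -1/17)
O(-2)*H = -1/17*(-1/8791) = 1/149447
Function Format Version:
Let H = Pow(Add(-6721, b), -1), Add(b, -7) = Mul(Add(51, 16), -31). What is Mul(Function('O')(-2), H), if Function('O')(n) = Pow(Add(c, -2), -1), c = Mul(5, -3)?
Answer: Rational(1, 149447) ≈ 6.6913e-6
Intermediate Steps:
c = -15
b = -2070 (b = Add(7, Mul(Add(51, 16), -31)) = Add(7, Mul(67, -31)) = Add(7, -2077) = -2070)
H = Rational(-1, 8791) (H = Pow(Add(-6721, -2070), -1) = Pow(-8791, -1) = Rational(-1, 8791) ≈ -0.00011375)
Function('O')(n) = Rational(-1, 17) (Function('O')(n) = Pow(Add(-15, -2), -1) = Pow(-17, -1) = Rational(-1, 17))
Mul(Function('O')(-2), H) = Mul(Rational(-1, 17), Rational(-1, 8791)) = Rational(1, 149447)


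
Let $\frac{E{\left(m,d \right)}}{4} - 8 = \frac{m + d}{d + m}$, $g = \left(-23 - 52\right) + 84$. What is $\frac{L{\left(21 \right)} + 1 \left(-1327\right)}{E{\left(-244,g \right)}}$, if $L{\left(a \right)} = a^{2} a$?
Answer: $\frac{3967}{18} \approx 220.39$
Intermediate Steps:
$g = 9$ ($g = -75 + 84 = 9$)
$E{\left(m,d \right)} = 36$ ($E{\left(m,d \right)} = 32 + 4 \frac{m + d}{d + m} = 32 + 4 \frac{d + m}{d + m} = 32 + 4 \cdot 1 = 32 + 4 = 36$)
$L{\left(a \right)} = a^{3}$
$\frac{L{\left(21 \right)} + 1 \left(-1327\right)}{E{\left(-244,g \right)}} = \frac{21^{3} + 1 \left(-1327\right)}{36} = \left(9261 - 1327\right) \frac{1}{36} = 7934 \cdot \frac{1}{36} = \frac{3967}{18}$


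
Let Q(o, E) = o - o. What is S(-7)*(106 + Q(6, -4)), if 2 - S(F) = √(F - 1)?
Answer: 212 - 212*I*√2 ≈ 212.0 - 299.81*I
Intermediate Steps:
Q(o, E) = 0
S(F) = 2 - √(-1 + F) (S(F) = 2 - √(F - 1) = 2 - √(-1 + F))
S(-7)*(106 + Q(6, -4)) = (2 - √(-1 - 7))*(106 + 0) = (2 - √(-8))*106 = (2 - 2*I*√2)*106 = 212 - 212*I*√2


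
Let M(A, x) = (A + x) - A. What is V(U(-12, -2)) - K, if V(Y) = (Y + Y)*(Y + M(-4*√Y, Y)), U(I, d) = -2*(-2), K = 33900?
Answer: -33836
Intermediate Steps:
U(I, d) = 4
M(A, x) = x
V(Y) = 4*Y² (V(Y) = (Y + Y)*(Y + Y) = (2*Y)*(2*Y) = 4*Y²)
V(U(-12, -2)) - K = 4*4² - 1*33900 = 4*16 - 33900 = 64 - 33900 = -33836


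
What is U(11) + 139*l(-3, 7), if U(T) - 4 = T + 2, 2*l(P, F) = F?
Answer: 1007/2 ≈ 503.50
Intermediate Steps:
l(P, F) = F/2
U(T) = 6 + T (U(T) = 4 + (T + 2) = 4 + (2 + T) = 6 + T)
U(11) + 139*l(-3, 7) = (6 + 11) + 139*((½)*7) = 17 + 139*(7/2) = 17 + 973/2 = 1007/2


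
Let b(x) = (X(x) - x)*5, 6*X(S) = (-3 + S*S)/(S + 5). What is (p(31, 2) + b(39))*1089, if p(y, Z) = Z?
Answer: -715473/4 ≈ -1.7887e+5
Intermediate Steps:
X(S) = (-3 + S²)/(6*(5 + S)) (X(S) = ((-3 + S*S)/(S + 5))/6 = ((-3 + S²)/(5 + S))/6 = (-3 + S²)/(6*(5 + S)))
b(x) = -5*x + 5*(-3 + x²)/(6*(5 + x)) (b(x) = ((-3 + x²)/(6*(5 + x)) - x)*5 = (-x + (-3 + x²)/(6*(5 + x)))*5 = -5*x + 5*(-3 + x²)/(6*(5 + x)))
(p(31, 2) + b(39))*1089 = (2 + 5*(-3 - 30*39 - 5*39²)/(6*(5 + 39)))*1089 = (2 + (⅚)*(-3 - 1170 - 5*1521)/44)*1089 = (2 + (⅚)*(1/44)*(-3 - 1170 - 7605))*1089 = (2 + (⅚)*(1/44)*(-8778))*1089 = (2 - 665/4)*1089 = -657/4*1089 = -715473/4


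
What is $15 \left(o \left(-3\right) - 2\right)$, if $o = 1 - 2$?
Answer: $15$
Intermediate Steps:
$o = -1$ ($o = 1 - 2 = -1$)
$15 \left(o \left(-3\right) - 2\right) = 15 \left(\left(-1\right) \left(-3\right) - 2\right) = 15 \left(3 - 2\right) = 15 \cdot 1 = 15$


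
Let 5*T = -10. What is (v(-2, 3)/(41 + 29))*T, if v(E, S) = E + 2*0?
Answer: 2/35 ≈ 0.057143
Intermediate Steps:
T = -2 (T = (1/5)*(-10) = -2)
v(E, S) = E (v(E, S) = E + 0 = E)
(v(-2, 3)/(41 + 29))*T = (-2/(41 + 29))*(-2) = (-2/70)*(-2) = ((1/70)*(-2))*(-2) = -1/35*(-2) = 2/35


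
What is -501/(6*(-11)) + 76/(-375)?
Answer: 60953/8250 ≈ 7.3882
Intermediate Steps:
-501/(6*(-11)) + 76/(-375) = -501/(-66) + 76*(-1/375) = -501*(-1/66) - 76/375 = 167/22 - 76/375 = 60953/8250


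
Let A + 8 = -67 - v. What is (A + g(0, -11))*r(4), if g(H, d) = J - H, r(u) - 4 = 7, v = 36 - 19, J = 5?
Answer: -957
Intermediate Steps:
v = 17
A = -92 (A = -8 + (-67 - 1*17) = -8 + (-67 - 17) = -8 - 84 = -92)
r(u) = 11 (r(u) = 4 + 7 = 11)
g(H, d) = 5 - H
(A + g(0, -11))*r(4) = (-92 + (5 - 1*0))*11 = (-92 + (5 + 0))*11 = (-92 + 5)*11 = -87*11 = -957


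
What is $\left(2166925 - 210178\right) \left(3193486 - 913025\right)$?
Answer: $4462285220367$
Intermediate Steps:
$\left(2166925 - 210178\right) \left(3193486 - 913025\right) = 1956747 \cdot 2280461 = 4462285220367$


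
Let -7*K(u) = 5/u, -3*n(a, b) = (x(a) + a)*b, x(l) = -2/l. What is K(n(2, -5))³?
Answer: -27/343 ≈ -0.078717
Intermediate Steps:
n(a, b) = -b*(a - 2/a)/3 (n(a, b) = -(-2/a + a)*b/3 = -(a - 2/a)*b/3 = -b*(a - 2/a)/3)
K(u) = -5/(7*u)
K(n(2, -5))³ = (-5*(-6/(5*(2 - 1*2²)))/7)³ = (-5*(-6/(5*(2 - 1*4)))/7)³ = (-5*(-6/(5*(2 - 4)))/7)³ = (-5/(7*((⅓)*(-5)*(½)*(-2))))³ = (-5/(7*5/3))³ = (-5/7*⅗)³ = (-3/7)³ = -27/343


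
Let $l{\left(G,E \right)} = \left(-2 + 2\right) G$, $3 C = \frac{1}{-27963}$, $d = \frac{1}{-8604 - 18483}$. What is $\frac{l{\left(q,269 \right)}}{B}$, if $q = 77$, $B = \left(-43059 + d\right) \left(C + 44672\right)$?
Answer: $0$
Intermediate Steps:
$d = - \frac{1}{27087}$ ($d = \frac{1}{-27087} = - \frac{1}{27087} \approx -3.6918 \cdot 10^{-5}$)
$C = - \frac{1}{83889}$ ($C = \frac{1}{3 \left(-27963\right)} = \frac{1}{3} \left(- \frac{1}{27963}\right) = - \frac{1}{83889} \approx -1.1921 \cdot 10^{-5}$)
$B = - \frac{4370843549634553538}{2272301343}$ ($B = \left(-43059 - \frac{1}{27087}\right) \left(- \frac{1}{83889} + 44672\right) = \left(- \frac{1166339134}{27087}\right) \frac{3747489407}{83889} = - \frac{4370843549634553538}{2272301343} \approx -1.9235 \cdot 10^{9}$)
$l{\left(G,E \right)} = 0$ ($l{\left(G,E \right)} = 0 G = 0$)
$\frac{l{\left(q,269 \right)}}{B} = \frac{0}{- \frac{4370843549634553538}{2272301343}} = 0 \left(- \frac{2272301343}{4370843549634553538}\right) = 0$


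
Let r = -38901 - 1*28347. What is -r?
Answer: 67248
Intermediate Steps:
r = -67248 (r = -38901 - 28347 = -67248)
-r = -1*(-67248) = 67248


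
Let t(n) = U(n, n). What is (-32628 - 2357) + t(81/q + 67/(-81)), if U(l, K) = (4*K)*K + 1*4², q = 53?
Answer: -644437149281/18429849 ≈ -34967.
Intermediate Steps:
U(l, K) = 16 + 4*K² (U(l, K) = 4*K² + 1*16 = 4*K² + 16 = 16 + 4*K²)
t(n) = 16 + 4*n²
(-32628 - 2357) + t(81/q + 67/(-81)) = (-32628 - 2357) + (16 + 4*(81/53 + 67/(-81))²) = -34985 + (16 + 4*(81*(1/53) + 67*(-1/81))²) = -34985 + (16 + 4*(81/53 - 67/81)²) = -34985 + (16 + 4*(3010/4293)²) = -34985 + (16 + 4*(9060100/18429849)) = -34985 + (16 + 36240400/18429849) = -34985 + 331117984/18429849 = -644437149281/18429849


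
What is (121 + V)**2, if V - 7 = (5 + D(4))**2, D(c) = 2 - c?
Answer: 18769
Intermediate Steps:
V = 16 (V = 7 + (5 + (2 - 1*4))**2 = 7 + (5 + (2 - 4))**2 = 7 + (5 - 2)**2 = 7 + 3**2 = 7 + 9 = 16)
(121 + V)**2 = (121 + 16)**2 = 137**2 = 18769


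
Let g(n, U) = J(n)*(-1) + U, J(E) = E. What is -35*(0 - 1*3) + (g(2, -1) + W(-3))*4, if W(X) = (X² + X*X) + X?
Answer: 153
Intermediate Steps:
W(X) = X + 2*X² (W(X) = (X² + X²) + X = 2*X² + X = X + 2*X²)
g(n, U) = U - n (g(n, U) = n*(-1) + U = -n + U = U - n)
-35*(0 - 1*3) + (g(2, -1) + W(-3))*4 = -35*(0 - 1*3) + ((-1 - 1*2) - 3*(1 + 2*(-3)))*4 = -35*(0 - 3) + ((-1 - 2) - 3*(1 - 6))*4 = -35*(-3) + (-3 - 3*(-5))*4 = -35*(-3) + (-3 + 15)*4 = 105 + 12*4 = 105 + 48 = 153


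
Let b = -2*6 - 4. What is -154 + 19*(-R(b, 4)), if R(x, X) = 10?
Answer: -344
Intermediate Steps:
b = -16 (b = -12 - 4 = -16)
-154 + 19*(-R(b, 4)) = -154 + 19*(-1*10) = -154 + 19*(-10) = -154 - 190 = -344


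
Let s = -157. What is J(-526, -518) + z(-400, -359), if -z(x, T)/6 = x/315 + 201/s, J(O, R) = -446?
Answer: -1420016/3297 ≈ -430.70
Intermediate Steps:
z(x, T) = 1206/157 - 2*x/105 (z(x, T) = -6*(x/315 + 201/(-157)) = -6*(x*(1/315) + 201*(-1/157)) = -6*(x/315 - 201/157) = -6*(-201/157 + x/315) = 1206/157 - 2*x/105)
J(-526, -518) + z(-400, -359) = -446 + (1206/157 - 2/105*(-400)) = -446 + (1206/157 + 160/21) = -446 + 50446/3297 = -1420016/3297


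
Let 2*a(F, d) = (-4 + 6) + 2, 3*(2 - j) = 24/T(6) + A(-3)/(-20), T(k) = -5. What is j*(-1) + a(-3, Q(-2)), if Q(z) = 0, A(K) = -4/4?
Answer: -19/12 ≈ -1.5833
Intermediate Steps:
A(K) = -1 (A(K) = -4*1/4 = -1)
j = 43/12 (j = 2 - (24/(-5) - 1/(-20))/3 = 2 - (24*(-1/5) - 1*(-1/20))/3 = 2 - (-24/5 + 1/20)/3 = 2 - 1/3*(-19/4) = 2 + 19/12 = 43/12 ≈ 3.5833)
a(F, d) = 2 (a(F, d) = ((-4 + 6) + 2)/2 = (2 + 2)/2 = (1/2)*4 = 2)
j*(-1) + a(-3, Q(-2)) = (43/12)*(-1) + 2 = -43/12 + 2 = -19/12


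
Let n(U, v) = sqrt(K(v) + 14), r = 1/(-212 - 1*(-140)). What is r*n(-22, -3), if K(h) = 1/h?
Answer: -sqrt(123)/216 ≈ -0.051345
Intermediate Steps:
r = -1/72 (r = 1/(-212 + 140) = 1/(-72) = -1/72 ≈ -0.013889)
n(U, v) = sqrt(14 + 1/v) (n(U, v) = sqrt(1/v + 14) = sqrt(14 + 1/v))
r*n(-22, -3) = -sqrt(14 + 1/(-3))/72 = -sqrt(14 - 1/3)/72 = -sqrt(123)/216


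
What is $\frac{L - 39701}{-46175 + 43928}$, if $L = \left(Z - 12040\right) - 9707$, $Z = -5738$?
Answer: $\frac{9598}{321} \approx 29.9$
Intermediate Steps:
$L = -27485$ ($L = \left(-5738 - 12040\right) - 9707 = -17778 - 9707 = -27485$)
$\frac{L - 39701}{-46175 + 43928} = \frac{-27485 - 39701}{-46175 + 43928} = - \frac{67186}{-2247} = \left(-67186\right) \left(- \frac{1}{2247}\right) = \frac{9598}{321}$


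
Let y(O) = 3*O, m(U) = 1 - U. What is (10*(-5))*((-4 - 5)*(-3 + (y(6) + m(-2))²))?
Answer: 197100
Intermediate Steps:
(10*(-5))*((-4 - 5)*(-3 + (y(6) + m(-2))²)) = (10*(-5))*((-4 - 5)*(-3 + (3*6 + (1 - 1*(-2)))²)) = -(-450)*(-3 + (18 + (1 + 2))²) = -(-450)*(-3 + (18 + 3)²) = -(-450)*(-3 + 21²) = -(-450)*(-3 + 441) = -(-450)*438 = -50*(-3942) = 197100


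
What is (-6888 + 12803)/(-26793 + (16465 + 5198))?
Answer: -1183/1026 ≈ -1.1530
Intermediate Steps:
(-6888 + 12803)/(-26793 + (16465 + 5198)) = 5915/(-26793 + 21663) = 5915/(-5130) = 5915*(-1/5130) = -1183/1026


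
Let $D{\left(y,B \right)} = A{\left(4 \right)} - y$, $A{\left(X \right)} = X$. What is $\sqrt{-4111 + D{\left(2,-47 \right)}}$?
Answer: $i \sqrt{4109} \approx 64.101 i$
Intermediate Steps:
$D{\left(y,B \right)} = 4 - y$
$\sqrt{-4111 + D{\left(2,-47 \right)}} = \sqrt{-4111 + \left(4 - 2\right)} = \sqrt{-4111 + 2} = \sqrt{-4109} = i \sqrt{4109}$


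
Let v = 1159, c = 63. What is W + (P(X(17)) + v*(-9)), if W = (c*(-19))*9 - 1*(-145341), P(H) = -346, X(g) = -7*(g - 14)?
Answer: 123791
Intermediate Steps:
X(g) = 98 - 7*g (X(g) = -7*(-14 + g) = 98 - 7*g)
W = 134568 (W = (63*(-19))*9 - 1*(-145341) = -1197*9 + 145341 = -10773 + 145341 = 134568)
W + (P(X(17)) + v*(-9)) = 134568 + (-346 + 1159*(-9)) = 134568 + (-346 - 10431) = 134568 - 10777 = 123791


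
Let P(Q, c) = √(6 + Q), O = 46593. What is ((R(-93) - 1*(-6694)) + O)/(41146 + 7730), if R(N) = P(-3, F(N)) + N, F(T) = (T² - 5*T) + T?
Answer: 26597/24438 + √3/48876 ≈ 1.0884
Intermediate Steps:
F(T) = T² - 4*T
R(N) = N + √3 (R(N) = √(6 - 3) + N = √3 + N = N + √3)
((R(-93) - 1*(-6694)) + O)/(41146 + 7730) = (((-93 + √3) - 1*(-6694)) + 46593)/(41146 + 7730) = (((-93 + √3) + 6694) + 46593)/48876 = ((6601 + √3) + 46593)*(1/48876) = (53194 + √3)*(1/48876) = 26597/24438 + √3/48876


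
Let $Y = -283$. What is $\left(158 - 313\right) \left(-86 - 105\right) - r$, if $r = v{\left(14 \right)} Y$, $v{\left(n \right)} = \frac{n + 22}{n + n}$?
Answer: $\frac{209782}{7} \approx 29969.0$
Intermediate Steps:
$v{\left(n \right)} = \frac{22 + n}{2 n}$
$r = - \frac{2547}{7}$ ($r = \frac{22 + 14}{2 \cdot 14} \left(-283\right) = \frac{1}{2} \cdot \frac{1}{14} \cdot 36 \left(-283\right) = \frac{9}{7} \left(-283\right) = - \frac{2547}{7} \approx -363.86$)
$\left(158 - 313\right) \left(-86 - 105\right) - r = \left(158 - 313\right) \left(-86 - 105\right) - - \frac{2547}{7} = \left(-155\right) \left(-191\right) + \frac{2547}{7} = 29605 + \frac{2547}{7} = \frac{209782}{7}$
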